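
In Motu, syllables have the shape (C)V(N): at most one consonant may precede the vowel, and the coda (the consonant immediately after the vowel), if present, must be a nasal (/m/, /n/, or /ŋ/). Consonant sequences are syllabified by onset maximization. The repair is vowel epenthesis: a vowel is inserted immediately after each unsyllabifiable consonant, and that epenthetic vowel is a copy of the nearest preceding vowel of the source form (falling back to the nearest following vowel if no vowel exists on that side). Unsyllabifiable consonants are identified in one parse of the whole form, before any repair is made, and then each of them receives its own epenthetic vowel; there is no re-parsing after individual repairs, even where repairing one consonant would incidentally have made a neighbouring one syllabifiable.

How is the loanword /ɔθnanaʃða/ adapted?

ɔθɔnanaʃaða

The consonants /θ/, /ʃ/ cannot be parsed into a legal (C)V(N) syllable (only a nasal (/m/, /n/, or /ŋ/) is licensed in coda position; onsets are limited to one consonant).
Each unlicensed consonant becomes the onset of a new syllable: /θ/ → /θɔ/, /ʃ/ → /ʃa/.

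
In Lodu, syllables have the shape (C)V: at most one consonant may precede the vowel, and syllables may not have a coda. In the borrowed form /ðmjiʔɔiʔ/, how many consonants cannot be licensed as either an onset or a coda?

Syllabifying with onset maximization leaves /ð/, /m/, /ʔ/ stranded (no codas are permitted; onsets are limited to one consonant).

3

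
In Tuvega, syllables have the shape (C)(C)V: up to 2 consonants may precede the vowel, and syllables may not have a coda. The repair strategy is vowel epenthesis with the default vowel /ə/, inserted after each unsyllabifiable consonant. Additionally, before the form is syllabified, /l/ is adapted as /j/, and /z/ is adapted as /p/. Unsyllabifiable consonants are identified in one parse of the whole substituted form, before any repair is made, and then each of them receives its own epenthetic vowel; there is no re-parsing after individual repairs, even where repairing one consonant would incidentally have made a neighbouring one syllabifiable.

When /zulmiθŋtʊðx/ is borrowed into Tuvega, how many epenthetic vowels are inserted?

After substitution the input is /pujmiθŋtʊðx/.
The unsyllabifiable consonants are /θ/, /ð/, /x/; each receives one epenthetic vowel.

3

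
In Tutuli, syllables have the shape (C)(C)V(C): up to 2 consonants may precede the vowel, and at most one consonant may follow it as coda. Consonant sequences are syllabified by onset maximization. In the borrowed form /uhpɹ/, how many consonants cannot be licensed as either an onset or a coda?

2

Under (C)(C)V(C), the unsyllabifiable consonants are /p/, /ɹ/ (at most one coda consonant is licensed; onsets may contain at most 2 consonants).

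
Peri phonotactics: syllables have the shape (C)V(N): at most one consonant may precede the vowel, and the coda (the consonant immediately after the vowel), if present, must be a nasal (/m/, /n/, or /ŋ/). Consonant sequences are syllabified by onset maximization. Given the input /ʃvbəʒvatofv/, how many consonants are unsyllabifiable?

Under (C)V(N), the unsyllabifiable consonants are /ʃ/, /v/, /ʒ/, /f/, /v/ (only a nasal (/m/, /n/, or /ŋ/) is licensed in coda position; onsets are limited to one consonant).

5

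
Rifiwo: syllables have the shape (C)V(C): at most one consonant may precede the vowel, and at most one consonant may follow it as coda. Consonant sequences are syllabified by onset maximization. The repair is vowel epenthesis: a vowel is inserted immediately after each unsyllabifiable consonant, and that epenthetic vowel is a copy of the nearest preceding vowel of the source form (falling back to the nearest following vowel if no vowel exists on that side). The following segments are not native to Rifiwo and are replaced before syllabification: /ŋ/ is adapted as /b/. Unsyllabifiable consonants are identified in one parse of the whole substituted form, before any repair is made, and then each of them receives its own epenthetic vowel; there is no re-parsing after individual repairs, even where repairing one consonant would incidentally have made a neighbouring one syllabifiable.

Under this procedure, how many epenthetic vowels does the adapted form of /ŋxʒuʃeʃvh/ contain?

4

After substitution the input is /bxʒuʃeʃvh/.
The unsyllabifiable consonants are /b/, /x/, /v/, /h/; each receives one epenthetic vowel.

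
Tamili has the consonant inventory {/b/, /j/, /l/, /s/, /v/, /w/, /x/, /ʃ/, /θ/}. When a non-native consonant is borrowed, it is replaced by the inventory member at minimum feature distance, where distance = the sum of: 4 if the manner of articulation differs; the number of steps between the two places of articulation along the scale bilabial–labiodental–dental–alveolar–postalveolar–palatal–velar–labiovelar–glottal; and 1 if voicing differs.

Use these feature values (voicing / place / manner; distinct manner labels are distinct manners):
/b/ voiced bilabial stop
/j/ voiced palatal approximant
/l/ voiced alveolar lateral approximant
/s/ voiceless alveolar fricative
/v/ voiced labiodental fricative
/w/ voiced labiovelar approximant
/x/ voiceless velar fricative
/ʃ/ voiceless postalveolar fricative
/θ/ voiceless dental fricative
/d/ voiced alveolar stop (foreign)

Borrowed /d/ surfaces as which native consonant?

/b/ is closest: same manner (stop), place distance 3 (alveolar→bilabial), same voicing; total 3. Next closest is /l/ at distance 4.

b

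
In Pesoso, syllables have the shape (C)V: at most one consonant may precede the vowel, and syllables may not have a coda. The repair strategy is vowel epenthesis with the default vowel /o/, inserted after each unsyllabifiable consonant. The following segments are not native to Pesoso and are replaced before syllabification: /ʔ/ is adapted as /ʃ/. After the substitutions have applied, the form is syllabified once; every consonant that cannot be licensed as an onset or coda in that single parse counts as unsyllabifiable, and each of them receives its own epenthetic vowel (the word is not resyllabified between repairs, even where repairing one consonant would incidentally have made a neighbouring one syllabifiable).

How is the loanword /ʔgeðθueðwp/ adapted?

Substitution: /ʔ/ → /ʃ/, giving /ʃgeðθueðwp/.
Under (C)V, the unsyllabifiable consonants are /ʃ/, /ð/, /ð/, /w/, /p/ (no codas are permitted; onsets are limited to one consonant).
Each unlicensed consonant becomes the onset of a new syllable: /ʃ/ → /ʃo/, /ð/ → /ðo/, /ð/ → /ðo/, /w/ → /wo/, /p/ → /po/.

ʃogeðoθueðowopo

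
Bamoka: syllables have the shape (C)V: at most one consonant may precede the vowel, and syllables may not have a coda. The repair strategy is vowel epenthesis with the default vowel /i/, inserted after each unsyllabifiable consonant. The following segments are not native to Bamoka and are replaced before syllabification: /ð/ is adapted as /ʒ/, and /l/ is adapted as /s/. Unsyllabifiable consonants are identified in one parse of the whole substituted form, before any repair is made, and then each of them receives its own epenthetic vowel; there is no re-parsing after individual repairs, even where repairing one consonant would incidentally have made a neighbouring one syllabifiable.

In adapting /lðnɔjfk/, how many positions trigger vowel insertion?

5

After substitution the input is /sʒnɔjfk/.
The unsyllabifiable consonants are /s/, /ʒ/, /j/, /f/, /k/; each receives one epenthetic vowel.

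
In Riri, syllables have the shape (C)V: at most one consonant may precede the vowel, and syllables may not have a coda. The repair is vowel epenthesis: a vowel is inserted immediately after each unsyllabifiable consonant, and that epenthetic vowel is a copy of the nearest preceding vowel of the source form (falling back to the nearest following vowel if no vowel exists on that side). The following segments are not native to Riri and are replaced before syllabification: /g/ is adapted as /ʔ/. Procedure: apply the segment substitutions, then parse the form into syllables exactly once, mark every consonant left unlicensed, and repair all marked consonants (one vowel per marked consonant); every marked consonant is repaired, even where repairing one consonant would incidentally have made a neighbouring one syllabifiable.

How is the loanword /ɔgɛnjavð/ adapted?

Substitution: /g/ → /ʔ/, giving /ɔʔɛnjavð/.
Syllabifying with onset maximization leaves /n/, /v/, /ð/ stranded (no codas are permitted; onsets are limited to one consonant).
Epenthesis after each stranded consonant: /n/ → /nɛ/, /v/ → /va/, /ð/ → /ða/.

ɔʔɛnɛjavaða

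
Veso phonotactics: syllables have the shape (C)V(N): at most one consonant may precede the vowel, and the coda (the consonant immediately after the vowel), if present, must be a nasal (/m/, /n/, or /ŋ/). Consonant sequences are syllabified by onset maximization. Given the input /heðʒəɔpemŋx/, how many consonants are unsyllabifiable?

3

Syllabifying with onset maximization leaves /ð/, /ŋ/, /x/ stranded (only a nasal (/m/, /n/, or /ŋ/) is licensed in coda position; onsets are limited to one consonant).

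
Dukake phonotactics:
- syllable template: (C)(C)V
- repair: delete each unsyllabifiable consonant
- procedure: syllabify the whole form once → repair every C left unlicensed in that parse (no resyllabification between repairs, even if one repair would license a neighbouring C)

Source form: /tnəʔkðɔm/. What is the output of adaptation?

The consonants /ʔ/, /m/ cannot be parsed into a legal (C)(C)V syllable (no codas are permitted; onsets may contain at most 2 consonants).
Deleting the stranded consonants removes /ʔ/, /m/.

tnəkðɔ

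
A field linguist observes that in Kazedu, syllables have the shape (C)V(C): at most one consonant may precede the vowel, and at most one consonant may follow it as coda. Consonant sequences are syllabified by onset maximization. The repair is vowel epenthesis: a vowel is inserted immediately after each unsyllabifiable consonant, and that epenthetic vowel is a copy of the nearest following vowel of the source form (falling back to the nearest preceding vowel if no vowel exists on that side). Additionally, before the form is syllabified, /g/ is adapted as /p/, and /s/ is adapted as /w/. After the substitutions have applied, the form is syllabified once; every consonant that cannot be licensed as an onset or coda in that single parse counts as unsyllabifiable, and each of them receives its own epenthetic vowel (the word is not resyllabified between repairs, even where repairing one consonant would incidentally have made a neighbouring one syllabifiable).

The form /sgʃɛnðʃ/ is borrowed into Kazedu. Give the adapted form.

wɛpɛʃɛnðɛʃɛ

Substitution: /s/ → /w/, /g/ → /p/, giving /wpʃɛnðʃ/.
Syllabifying with onset maximization leaves /w/, /p/, /ð/, /ʃ/ stranded (at most one coda consonant is licensed; onsets are limited to one consonant).
Epenthesis after each stranded consonant: /w/ → /wɛ/, /p/ → /pɛ/, /ð/ → /ðɛ/, /ʃ/ → /ʃɛ/.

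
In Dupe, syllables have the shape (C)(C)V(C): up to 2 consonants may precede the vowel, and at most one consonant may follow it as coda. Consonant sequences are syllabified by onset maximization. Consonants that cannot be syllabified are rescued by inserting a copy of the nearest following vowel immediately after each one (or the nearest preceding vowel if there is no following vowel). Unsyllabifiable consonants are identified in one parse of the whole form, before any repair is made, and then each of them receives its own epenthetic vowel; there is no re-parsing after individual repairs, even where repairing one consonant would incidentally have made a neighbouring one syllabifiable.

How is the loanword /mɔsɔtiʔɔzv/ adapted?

mɔsɔtiʔɔzvɔ

The consonants /v/ cannot be parsed into a legal (C)(C)V(C) syllable (at most one coda consonant is licensed; onsets may contain at most 2 consonants).
Inserting the epenthetic vowel yields /v/ → /vɔ/.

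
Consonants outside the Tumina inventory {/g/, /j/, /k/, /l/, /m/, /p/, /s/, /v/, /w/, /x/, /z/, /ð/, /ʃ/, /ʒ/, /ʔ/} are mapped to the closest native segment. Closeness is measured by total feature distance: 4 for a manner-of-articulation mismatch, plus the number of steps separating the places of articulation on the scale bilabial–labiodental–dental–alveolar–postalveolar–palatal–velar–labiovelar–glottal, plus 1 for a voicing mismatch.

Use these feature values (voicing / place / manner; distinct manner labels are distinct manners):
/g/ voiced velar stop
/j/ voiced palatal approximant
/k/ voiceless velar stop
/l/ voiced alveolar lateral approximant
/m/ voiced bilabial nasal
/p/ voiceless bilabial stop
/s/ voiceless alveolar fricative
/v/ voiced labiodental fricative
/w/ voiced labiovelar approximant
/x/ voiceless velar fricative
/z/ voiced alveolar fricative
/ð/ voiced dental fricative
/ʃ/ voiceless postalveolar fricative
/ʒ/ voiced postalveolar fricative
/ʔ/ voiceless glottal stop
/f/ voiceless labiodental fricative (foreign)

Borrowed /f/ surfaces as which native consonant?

/v/ is closest: same manner (fricative), place distance 0 (labiodental→labiodental), voicing differs (+1); total 1. Next closest is /s/ at distance 2.

v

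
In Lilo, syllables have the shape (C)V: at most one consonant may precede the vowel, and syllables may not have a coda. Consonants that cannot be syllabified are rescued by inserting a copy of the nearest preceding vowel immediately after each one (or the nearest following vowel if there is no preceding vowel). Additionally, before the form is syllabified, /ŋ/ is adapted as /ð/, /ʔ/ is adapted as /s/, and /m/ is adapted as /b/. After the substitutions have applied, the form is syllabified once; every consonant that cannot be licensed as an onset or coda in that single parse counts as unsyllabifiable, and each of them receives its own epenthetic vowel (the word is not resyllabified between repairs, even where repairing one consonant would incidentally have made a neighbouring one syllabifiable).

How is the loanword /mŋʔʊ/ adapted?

bʊðʊsʊ

Substitution: /m/ → /b/, /ŋ/ → /ð/, /ʔ/ → /s/, giving /bðsʊ/.
Under (C)V, the unsyllabifiable consonants are /b/, /ð/ (no codas are permitted; onsets are limited to one consonant).
Epenthesis after each stranded consonant: /b/ → /bʊ/, /ð/ → /ðʊ/.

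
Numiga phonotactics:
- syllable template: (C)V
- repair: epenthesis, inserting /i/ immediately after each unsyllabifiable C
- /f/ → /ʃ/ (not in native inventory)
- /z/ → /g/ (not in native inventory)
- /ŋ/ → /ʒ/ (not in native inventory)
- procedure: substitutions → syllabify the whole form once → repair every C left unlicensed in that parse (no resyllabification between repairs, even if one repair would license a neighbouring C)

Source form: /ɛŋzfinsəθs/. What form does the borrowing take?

ɛʒigiʃinisəθisi

Substitution: /ŋ/ → /ʒ/, /z/ → /g/, /f/ → /ʃ/, giving /ɛʒgʃinsəθs/.
The consonants /ʒ/, /g/, /n/, /θ/, /s/ cannot be parsed into a legal (C)V syllable (no codas are permitted; onsets are limited to one consonant).
Epenthesis after each stranded consonant: /ʒ/ → /ʒi/, /g/ → /gi/, /n/ → /ni/, /θ/ → /θi/, /s/ → /si/.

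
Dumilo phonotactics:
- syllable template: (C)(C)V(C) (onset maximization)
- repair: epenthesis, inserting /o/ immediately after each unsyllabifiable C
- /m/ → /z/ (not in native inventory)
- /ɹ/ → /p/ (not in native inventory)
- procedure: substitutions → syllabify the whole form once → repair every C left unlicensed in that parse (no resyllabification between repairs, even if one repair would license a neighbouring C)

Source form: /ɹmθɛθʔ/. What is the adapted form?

Substitution: /ɹ/ → /p/, /m/ → /z/, giving /pzθɛθʔ/.
Under (C)(C)V(C), the unsyllabifiable consonants are /p/, /ʔ/ (at most one coda consonant is licensed; onsets may contain at most 2 consonants).
Each unlicensed consonant becomes the onset of a new syllable: /p/ → /po/, /ʔ/ → /ʔo/.

pozθɛθʔo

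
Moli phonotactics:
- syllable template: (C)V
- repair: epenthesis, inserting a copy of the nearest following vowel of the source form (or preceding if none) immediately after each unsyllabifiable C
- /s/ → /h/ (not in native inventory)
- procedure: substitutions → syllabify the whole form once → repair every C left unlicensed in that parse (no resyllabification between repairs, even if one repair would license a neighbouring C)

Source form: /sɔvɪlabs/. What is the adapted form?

Substitution: /s/ → /h/, giving /hɔvɪlabh/.
Under (C)V, the unsyllabifiable consonants are /b/, /h/ (no codas are permitted; onsets are limited to one consonant).
Epenthesis after each stranded consonant: /b/ → /ba/, /h/ → /ha/.

hɔvɪlabaha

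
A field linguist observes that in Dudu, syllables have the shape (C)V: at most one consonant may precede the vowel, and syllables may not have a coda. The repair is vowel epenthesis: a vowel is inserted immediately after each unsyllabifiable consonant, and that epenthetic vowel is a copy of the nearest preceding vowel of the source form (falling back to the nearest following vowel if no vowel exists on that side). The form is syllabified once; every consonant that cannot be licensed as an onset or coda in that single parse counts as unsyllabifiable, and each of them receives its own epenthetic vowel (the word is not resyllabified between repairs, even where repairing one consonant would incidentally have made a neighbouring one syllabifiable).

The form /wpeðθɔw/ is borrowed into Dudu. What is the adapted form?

Under (C)V, the unsyllabifiable consonants are /w/, /ð/, /w/ (no codas are permitted; onsets are limited to one consonant).
Epenthesis after each stranded consonant: /w/ → /we/, /ð/ → /ðe/, /w/ → /wɔ/.

wepeðeθɔwɔ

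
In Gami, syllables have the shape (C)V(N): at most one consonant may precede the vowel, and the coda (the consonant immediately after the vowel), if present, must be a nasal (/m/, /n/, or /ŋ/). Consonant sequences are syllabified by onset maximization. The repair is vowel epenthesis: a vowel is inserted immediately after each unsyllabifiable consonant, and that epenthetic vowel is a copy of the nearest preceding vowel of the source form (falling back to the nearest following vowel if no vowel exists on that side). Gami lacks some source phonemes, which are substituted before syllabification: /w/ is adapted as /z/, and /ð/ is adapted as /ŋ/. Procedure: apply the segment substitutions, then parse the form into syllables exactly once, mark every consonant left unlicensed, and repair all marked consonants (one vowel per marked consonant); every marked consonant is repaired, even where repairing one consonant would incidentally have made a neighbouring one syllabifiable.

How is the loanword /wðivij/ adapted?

ziŋiviji

Substitution: /w/ → /z/, /ð/ → /ŋ/, giving /zŋivij/.
Under (C)V(N), the unsyllabifiable consonants are /z/, /j/ (only a nasal (/m/, /n/, or /ŋ/) is licensed in coda position; onsets are limited to one consonant).
Epenthesis after each stranded consonant: /z/ → /zi/, /j/ → /ji/.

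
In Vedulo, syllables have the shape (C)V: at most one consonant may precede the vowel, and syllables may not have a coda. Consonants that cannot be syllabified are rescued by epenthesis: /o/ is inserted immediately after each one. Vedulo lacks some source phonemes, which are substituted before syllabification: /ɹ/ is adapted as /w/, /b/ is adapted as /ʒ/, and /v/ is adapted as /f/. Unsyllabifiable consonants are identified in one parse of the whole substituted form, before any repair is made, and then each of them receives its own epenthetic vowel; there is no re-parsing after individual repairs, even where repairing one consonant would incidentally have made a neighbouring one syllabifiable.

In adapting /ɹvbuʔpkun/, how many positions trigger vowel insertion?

5

After substitution the input is /wfʒuʔpkun/.
The unsyllabifiable consonants are /w/, /f/, /ʔ/, /p/, /n/; each receives one epenthetic vowel.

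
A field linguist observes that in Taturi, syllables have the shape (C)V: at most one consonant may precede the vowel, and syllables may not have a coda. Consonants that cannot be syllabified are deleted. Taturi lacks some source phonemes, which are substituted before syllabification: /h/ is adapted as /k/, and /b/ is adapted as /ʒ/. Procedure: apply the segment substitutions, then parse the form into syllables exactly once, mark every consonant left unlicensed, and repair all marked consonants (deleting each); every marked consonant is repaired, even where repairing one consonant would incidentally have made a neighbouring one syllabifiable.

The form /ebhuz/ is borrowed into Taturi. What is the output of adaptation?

eku

Substitution: /b/ → /ʒ/, /h/ → /k/, giving /eʒkuz/.
The consonants /ʒ/, /z/ cannot be parsed into a legal (C)V syllable (no codas are permitted; onsets are limited to one consonant).
Deletion applies to /ʒ/, /z/.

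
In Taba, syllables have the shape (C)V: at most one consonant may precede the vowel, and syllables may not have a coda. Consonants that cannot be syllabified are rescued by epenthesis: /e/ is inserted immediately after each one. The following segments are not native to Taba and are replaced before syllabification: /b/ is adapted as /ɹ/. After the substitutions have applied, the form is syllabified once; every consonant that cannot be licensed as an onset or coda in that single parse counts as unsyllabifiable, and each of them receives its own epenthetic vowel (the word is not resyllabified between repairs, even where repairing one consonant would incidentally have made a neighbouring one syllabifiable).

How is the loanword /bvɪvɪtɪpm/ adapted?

Substitution: /b/ → /ɹ/, giving /ɹvɪvɪtɪpm/.
Syllabifying with onset maximization leaves /ɹ/, /p/, /m/ stranded (no codas are permitted; onsets are limited to one consonant).
Each unlicensed consonant becomes the onset of a new syllable: /ɹ/ → /ɹe/, /p/ → /pe/, /m/ → /me/.

ɹevɪvɪtɪpeme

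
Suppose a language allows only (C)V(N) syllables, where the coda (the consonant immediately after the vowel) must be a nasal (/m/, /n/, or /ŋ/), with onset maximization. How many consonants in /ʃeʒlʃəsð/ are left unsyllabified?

The consonants /ʒ/, /l/, /s/, /ð/ cannot be parsed into a legal (C)V(N) syllable (only a nasal (/m/, /n/, or /ŋ/) is licensed in coda position; onsets are limited to one consonant).

4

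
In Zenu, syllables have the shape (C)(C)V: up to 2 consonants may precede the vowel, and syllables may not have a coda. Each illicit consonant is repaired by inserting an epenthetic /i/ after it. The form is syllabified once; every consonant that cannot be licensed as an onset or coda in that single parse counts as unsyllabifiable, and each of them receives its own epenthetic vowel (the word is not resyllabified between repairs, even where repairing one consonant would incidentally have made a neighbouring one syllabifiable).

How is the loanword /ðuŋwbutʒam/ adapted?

ðuŋiwbutʒami

Under (C)(C)V, the unsyllabifiable consonants are /ŋ/, /m/ (no codas are permitted; onsets may contain at most 2 consonants).
Each unlicensed consonant becomes the onset of a new syllable: /ŋ/ → /ŋi/, /m/ → /mi/.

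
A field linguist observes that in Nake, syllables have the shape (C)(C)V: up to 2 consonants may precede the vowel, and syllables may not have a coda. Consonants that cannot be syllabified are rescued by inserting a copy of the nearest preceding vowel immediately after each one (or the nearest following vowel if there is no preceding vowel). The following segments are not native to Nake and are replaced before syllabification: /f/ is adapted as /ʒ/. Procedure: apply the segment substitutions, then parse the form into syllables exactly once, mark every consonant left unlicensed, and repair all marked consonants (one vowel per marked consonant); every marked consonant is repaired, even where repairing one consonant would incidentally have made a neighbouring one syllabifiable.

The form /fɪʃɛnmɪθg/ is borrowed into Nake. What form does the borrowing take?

Substitution: /f/ → /ʒ/, giving /ʒɪʃɛnmɪθg/.
Syllabifying with onset maximization leaves /θ/, /g/ stranded (no codas are permitted; onsets may contain at most 2 consonants).
Epenthesis after each stranded consonant: /θ/ → /θɪ/, /g/ → /gɪ/.

ʒɪʃɛnmɪθɪgɪ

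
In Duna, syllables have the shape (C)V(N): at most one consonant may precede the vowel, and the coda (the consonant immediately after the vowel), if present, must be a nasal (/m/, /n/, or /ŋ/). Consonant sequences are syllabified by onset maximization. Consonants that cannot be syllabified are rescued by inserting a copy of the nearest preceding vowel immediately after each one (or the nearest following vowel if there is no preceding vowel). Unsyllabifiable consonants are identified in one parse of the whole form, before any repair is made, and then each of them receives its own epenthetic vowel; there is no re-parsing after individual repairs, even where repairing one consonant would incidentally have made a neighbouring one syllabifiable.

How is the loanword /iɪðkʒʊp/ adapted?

iɪðɪkɪʒʊpʊ

Syllabifying with onset maximization leaves /ð/, /k/, /p/ stranded (only a nasal (/m/, /n/, or /ŋ/) is licensed in coda position; onsets are limited to one consonant).
Each unlicensed consonant becomes the onset of a new syllable: /ð/ → /ðɪ/, /k/ → /kɪ/, /p/ → /pʊ/.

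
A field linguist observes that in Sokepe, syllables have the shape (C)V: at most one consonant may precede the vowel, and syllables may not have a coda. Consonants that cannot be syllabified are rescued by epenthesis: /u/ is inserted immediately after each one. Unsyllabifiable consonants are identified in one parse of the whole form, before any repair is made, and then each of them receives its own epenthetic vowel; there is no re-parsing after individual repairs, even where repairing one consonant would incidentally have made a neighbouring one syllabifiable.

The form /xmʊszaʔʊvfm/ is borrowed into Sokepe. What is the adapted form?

Syllabifying with onset maximization leaves /x/, /s/, /v/, /f/, /m/ stranded (no codas are permitted; onsets are limited to one consonant).
Each unlicensed consonant becomes the onset of a new syllable: /x/ → /xu/, /s/ → /su/, /v/ → /vu/, /f/ → /fu/, /m/ → /mu/.

xumʊsuzaʔʊvufumu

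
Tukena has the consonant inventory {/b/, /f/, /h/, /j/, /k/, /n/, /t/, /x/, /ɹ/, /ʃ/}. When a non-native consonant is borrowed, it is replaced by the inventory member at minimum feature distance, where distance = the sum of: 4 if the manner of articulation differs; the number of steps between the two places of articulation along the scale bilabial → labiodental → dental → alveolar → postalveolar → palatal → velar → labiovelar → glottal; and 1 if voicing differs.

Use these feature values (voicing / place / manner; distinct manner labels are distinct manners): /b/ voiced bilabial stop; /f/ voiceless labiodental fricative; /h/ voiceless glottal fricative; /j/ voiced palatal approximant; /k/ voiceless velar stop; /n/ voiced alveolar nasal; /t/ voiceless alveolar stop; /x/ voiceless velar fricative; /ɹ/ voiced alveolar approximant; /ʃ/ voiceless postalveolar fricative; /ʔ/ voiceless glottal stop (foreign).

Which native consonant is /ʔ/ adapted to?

/k/ is closest: same manner (stop), place distance 2 (glottal→velar), same voicing; total 2. Next closest is /h/ at distance 4.

k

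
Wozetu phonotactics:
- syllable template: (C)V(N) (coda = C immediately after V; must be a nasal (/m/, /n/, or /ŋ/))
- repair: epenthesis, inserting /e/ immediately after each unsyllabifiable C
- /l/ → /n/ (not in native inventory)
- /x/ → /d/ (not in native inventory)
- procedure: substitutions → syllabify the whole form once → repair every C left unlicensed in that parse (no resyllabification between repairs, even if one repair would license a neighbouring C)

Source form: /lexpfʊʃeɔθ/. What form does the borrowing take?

Substitution: /l/ → /n/, /x/ → /d/, giving /nedpfʊʃeɔθ/.
The consonants /d/, /p/, /θ/ cannot be parsed into a legal (C)V(N) syllable (only a nasal (/m/, /n/, or /ŋ/) is licensed in coda position; onsets are limited to one consonant).
Each unlicensed consonant becomes the onset of a new syllable: /d/ → /de/, /p/ → /pe/, /θ/ → /θe/.

nedepefʊʃeɔθe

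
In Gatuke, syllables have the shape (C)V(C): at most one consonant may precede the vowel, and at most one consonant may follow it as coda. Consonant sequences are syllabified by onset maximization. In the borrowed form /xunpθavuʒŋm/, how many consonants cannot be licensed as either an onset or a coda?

Syllabifying with onset maximization leaves /p/, /ŋ/, /m/ stranded (at most one coda consonant is licensed; onsets are limited to one consonant).

3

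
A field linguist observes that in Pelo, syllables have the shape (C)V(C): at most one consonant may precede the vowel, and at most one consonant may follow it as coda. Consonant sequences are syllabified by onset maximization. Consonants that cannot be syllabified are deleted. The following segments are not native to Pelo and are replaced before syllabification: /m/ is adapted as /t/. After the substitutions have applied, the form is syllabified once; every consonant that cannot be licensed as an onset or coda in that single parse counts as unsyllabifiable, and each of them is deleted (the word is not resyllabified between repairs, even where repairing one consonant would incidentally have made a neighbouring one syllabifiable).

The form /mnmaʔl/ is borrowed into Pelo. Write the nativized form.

taʔ

Substitution: /m/ → /t/, giving /tntaʔl/.
Under (C)V(C), the unsyllabifiable consonants are /t/, /n/, /l/ (at most one coda consonant is licensed; onsets are limited to one consonant).
Deletion applies to /t/, /n/, /l/.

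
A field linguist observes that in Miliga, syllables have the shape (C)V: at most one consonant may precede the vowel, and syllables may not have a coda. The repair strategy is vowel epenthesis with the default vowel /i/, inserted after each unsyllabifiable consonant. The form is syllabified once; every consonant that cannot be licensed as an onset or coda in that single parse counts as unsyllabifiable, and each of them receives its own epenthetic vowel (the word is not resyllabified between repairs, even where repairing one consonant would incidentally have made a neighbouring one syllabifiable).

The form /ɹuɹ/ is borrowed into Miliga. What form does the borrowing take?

The consonants /ɹ/ cannot be parsed into a legal (C)V syllable (no codas are permitted; onsets are limited to one consonant).
Inserting the epenthetic vowel yields /ɹ/ → /ɹi/.

ɹuɹi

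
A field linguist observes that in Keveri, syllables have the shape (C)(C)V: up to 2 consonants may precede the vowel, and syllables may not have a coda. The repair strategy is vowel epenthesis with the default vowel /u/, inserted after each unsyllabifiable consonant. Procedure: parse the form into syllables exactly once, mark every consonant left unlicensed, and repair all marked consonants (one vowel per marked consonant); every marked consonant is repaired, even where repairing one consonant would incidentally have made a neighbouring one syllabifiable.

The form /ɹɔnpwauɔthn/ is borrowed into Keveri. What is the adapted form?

ɹɔnupwauɔtuhunu

The consonants /n/, /t/, /h/, /n/ cannot be parsed into a legal (C)(C)V syllable (no codas are permitted; onsets may contain at most 2 consonants).
Epenthesis after each stranded consonant: /n/ → /nu/, /t/ → /tu/, /h/ → /hu/, /n/ → /nu/.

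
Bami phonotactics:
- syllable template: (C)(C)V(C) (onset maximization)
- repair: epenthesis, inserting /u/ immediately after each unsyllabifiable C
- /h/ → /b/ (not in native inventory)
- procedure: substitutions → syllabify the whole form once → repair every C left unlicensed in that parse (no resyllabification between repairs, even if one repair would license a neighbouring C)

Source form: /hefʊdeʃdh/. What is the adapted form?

befʊdeʃdubu

Substitution: /h/ → /b/, giving /befʊdeʃdb/.
Syllabifying with onset maximization leaves /d/, /b/ stranded (at most one coda consonant is licensed; onsets may contain at most 2 consonants).
Each unlicensed consonant becomes the onset of a new syllable: /d/ → /du/, /b/ → /bu/.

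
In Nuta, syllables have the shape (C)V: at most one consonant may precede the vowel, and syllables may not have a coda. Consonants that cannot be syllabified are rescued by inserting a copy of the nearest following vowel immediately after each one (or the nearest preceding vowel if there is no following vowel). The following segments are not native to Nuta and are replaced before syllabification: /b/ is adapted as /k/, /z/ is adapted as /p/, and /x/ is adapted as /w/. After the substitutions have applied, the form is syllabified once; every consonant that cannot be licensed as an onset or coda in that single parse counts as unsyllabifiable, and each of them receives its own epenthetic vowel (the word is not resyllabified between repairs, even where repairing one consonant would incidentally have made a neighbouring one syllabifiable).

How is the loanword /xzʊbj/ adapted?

Substitution: /x/ → /w/, /z/ → /p/, /b/ → /k/, giving /wpʊkj/.
The consonants /w/, /k/, /j/ cannot be parsed into a legal (C)V syllable (no codas are permitted; onsets are limited to one consonant).
Epenthesis after each stranded consonant: /w/ → /wʊ/, /k/ → /kʊ/, /j/ → /jʊ/.

wʊpʊkʊjʊ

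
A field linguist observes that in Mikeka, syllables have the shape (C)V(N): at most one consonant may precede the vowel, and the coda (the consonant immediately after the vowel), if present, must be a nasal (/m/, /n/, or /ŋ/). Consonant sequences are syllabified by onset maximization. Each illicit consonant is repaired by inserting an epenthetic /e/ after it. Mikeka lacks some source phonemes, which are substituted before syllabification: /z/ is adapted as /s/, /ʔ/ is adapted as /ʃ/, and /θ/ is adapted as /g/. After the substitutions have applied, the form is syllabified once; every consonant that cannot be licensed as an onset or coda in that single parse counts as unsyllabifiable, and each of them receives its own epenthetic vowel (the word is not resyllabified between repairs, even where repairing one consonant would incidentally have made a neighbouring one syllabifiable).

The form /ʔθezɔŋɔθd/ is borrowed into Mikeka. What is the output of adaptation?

Substitution: /ʔ/ → /ʃ/, /θ/ → /g/, /z/ → /s/, giving /ʃgesɔŋɔgd/.
Under (C)V(N), the unsyllabifiable consonants are /ʃ/, /g/, /d/ (only a nasal (/m/, /n/, or /ŋ/) is licensed in coda position; onsets are limited to one consonant).
Inserting the epenthetic vowel yields /ʃ/ → /ʃe/, /g/ → /ge/, /d/ → /de/.

ʃegesɔŋɔgede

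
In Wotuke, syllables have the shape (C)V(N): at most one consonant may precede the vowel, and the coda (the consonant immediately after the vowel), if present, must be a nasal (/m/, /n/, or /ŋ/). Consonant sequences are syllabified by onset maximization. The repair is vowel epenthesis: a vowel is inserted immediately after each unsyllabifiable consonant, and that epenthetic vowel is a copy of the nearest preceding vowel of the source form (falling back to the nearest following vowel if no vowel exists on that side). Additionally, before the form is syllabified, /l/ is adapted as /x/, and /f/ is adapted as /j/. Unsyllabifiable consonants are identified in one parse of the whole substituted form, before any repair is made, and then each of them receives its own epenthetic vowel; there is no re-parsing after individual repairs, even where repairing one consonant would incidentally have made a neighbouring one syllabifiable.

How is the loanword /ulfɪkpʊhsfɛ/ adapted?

uxujɪkɪpʊhʊsʊjɛ

Substitution: /l/ → /x/, /f/ → /j/, giving /uxjɪkpʊhsjɛ/.
The consonants /x/, /k/, /h/, /s/ cannot be parsed into a legal (C)V(N) syllable (only a nasal (/m/, /n/, or /ŋ/) is licensed in coda position; onsets are limited to one consonant).
Epenthesis after each stranded consonant: /x/ → /xu/, /k/ → /kɪ/, /h/ → /hʊ/, /s/ → /sʊ/.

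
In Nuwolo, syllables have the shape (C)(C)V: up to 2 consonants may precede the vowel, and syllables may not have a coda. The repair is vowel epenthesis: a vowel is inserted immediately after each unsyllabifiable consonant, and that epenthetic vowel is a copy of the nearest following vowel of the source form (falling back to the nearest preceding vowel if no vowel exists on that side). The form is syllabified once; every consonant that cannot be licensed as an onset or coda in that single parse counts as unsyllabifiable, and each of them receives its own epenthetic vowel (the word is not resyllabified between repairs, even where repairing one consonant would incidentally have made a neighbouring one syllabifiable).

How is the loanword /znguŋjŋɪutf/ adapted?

Under (C)(C)V, the unsyllabifiable consonants are /z/, /ŋ/, /t/, /f/ (no codas are permitted; onsets may contain at most 2 consonants).
Each unlicensed consonant becomes the onset of a new syllable: /z/ → /zu/, /ŋ/ → /ŋɪ/, /t/ → /tu/, /f/ → /fu/.

zunguŋɪjŋɪutufu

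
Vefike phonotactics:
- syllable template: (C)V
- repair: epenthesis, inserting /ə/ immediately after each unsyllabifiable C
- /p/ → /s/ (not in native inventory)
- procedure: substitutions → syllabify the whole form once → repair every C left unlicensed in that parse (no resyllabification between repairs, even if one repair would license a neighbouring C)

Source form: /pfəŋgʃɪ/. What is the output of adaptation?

Substitution: /p/ → /s/, giving /sfəŋgʃɪ/.
The consonants /s/, /ŋ/, /g/ cannot be parsed into a legal (C)V syllable (no codas are permitted; onsets are limited to one consonant).
Inserting the epenthetic vowel yields /s/ → /sə/, /ŋ/ → /ŋə/, /g/ → /gə/.

səfəŋəgəʃɪ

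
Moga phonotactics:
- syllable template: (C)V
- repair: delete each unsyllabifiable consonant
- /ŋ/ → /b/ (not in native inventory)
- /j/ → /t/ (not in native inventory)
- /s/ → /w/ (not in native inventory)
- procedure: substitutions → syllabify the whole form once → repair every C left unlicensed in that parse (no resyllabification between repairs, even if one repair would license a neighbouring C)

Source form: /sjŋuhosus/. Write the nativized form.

buhowu

Substitution: /s/ → /w/, /j/ → /t/, /ŋ/ → /b/, giving /wtbuhowuw/.
The consonants /w/, /t/, /w/ cannot be parsed into a legal (C)V syllable (no codas are permitted; onsets are limited to one consonant).
Deletion applies to /w/, /t/, /w/.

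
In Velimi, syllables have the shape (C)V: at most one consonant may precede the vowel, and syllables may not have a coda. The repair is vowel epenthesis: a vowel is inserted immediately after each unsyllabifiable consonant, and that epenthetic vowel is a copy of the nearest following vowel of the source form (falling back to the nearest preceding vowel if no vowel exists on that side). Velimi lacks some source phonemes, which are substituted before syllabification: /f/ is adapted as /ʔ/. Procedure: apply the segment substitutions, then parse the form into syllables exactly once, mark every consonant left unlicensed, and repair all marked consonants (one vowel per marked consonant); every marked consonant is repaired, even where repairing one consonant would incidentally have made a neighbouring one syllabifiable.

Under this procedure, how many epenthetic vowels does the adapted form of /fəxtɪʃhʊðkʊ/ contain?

After substitution the input is /ʔəxtɪʃhʊðkʊ/.
The unsyllabifiable consonants are /x/, /ʃ/, /ð/; each receives one epenthetic vowel.

3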